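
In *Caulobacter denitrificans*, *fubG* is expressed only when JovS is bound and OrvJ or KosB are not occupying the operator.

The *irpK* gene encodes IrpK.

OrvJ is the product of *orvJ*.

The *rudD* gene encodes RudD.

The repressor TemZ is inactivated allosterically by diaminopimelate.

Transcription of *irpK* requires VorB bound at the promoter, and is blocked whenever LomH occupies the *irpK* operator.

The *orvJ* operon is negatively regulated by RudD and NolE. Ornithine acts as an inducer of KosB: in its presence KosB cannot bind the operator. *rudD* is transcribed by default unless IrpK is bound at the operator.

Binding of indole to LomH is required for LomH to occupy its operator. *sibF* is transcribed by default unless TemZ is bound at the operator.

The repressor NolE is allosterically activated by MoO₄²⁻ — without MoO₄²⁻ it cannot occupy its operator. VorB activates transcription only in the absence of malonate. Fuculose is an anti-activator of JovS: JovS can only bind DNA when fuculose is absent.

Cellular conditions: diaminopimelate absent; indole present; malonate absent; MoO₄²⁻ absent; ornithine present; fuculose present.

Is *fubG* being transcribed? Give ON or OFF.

Malonate is absent, so VorB is active.
Indole is present, so LomH is active.
With repressor LomH bound, *irpK* is not transcribed.
So IrpK is not produced.
With no repressor bound, *rudD* is transcribed.
So RudD is produced and active.
MoO₄²⁻ is absent, so NolE is inactive.
With repressor RudD bound, *orvJ* is not transcribed.
So OrvJ is not produced.
Ornithine is present, so KosB is inactive.
Fuculose is present, so JovS is inactive.
Required activator JovS is absent, so *fubG* is not transcribed.

OFF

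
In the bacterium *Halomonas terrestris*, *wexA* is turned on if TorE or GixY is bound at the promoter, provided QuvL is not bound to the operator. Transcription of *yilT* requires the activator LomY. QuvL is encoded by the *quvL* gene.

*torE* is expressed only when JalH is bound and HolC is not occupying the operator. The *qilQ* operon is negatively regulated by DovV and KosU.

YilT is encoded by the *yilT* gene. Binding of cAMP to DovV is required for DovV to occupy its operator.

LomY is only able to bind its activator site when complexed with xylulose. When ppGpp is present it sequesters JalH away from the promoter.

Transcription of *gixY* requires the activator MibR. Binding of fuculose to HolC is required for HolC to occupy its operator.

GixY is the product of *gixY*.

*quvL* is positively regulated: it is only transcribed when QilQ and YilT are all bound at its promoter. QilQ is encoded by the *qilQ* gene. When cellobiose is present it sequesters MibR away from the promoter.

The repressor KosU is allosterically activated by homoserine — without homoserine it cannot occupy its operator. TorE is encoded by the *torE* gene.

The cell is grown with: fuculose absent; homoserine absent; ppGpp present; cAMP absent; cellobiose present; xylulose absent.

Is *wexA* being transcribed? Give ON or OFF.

OFF

Fuculose is absent, so HolC is inactive.
ppGpp is present, so JalH is inactive.
Required activator JalH is absent, so *torE* is not transcribed.
So TorE is not produced.
Cellobiose is present, so MibR is inactive.
Required activator MibR is absent, so *gixY* is not transcribed.
So GixY is not produced.
cAMP is absent, so DovV is inactive.
Homoserine is absent, so KosU is inactive.
With no repressor bound, *qilQ* is transcribed.
So QilQ is produced and active.
Xylulose is absent, so LomY is inactive.
Required activator LomY is absent, so *yilT* is not transcribed.
So YilT is not produced.
Required activator YilT is absent, so *quvL* is not transcribed.
So QuvL is not produced.
No activator is available at the *wexA* promoter, so *wexA* is not transcribed.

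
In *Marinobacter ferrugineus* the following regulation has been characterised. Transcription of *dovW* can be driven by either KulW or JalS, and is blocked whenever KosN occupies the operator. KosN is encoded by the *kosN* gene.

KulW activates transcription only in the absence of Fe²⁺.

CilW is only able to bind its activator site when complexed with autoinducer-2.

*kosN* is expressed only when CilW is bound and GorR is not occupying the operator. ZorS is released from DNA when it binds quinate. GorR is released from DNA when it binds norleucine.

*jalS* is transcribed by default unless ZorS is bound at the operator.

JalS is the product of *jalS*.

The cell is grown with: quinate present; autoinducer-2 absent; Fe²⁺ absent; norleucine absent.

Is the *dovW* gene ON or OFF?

Fe²⁺ is absent, so KulW is active.
Norleucine is absent, so GorR is active.
Autoinducer-2 is absent, so CilW is inactive.
With repressor GorR bound, *kosN* is not transcribed.
So KosN is not produced.
Quinate is present, so ZorS is inactive.
With no repressor bound, *jalS* is transcribed.
So JalS is produced and active.
Activator KulW is present, so *dovW* is transcribed.

ON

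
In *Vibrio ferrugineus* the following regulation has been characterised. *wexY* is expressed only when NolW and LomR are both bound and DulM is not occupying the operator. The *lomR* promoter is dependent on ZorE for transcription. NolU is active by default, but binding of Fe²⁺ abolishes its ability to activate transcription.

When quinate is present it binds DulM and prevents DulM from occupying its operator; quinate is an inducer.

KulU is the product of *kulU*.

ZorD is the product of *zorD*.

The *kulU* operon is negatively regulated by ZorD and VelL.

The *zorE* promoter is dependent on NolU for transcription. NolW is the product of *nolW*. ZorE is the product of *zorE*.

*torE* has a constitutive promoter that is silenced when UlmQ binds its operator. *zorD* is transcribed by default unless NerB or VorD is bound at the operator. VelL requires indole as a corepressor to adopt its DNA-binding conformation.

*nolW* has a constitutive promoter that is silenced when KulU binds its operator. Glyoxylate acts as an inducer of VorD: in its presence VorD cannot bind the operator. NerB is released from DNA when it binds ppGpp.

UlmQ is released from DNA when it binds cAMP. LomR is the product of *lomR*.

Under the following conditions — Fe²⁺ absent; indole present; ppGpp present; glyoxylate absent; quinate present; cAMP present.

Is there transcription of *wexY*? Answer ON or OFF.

ON

ppGpp is present, so NerB is inactive.
Glyoxylate is absent, so VorD is active.
With repressor VorD bound, *zorD* is not transcribed.
So ZorD is not produced.
Indole is present, so VelL is active.
With repressor VelL bound, *kulU* is not transcribed.
So KulU is not produced.
With no repressor bound, *nolW* is transcribed.
So NolW is produced and active.
Quinate is present, so DulM is inactive.
Fe²⁺ is absent, so NolU is active.
No repressor is bound and NolU is active, so *zorE* is transcribed.
So ZorE is produced and active.
No repressor is bound and ZorE is active, so *lomR* is transcribed.
So LomR is produced and active.
No repressor is bound and NolW and LomR are active, so *wexY* is transcribed.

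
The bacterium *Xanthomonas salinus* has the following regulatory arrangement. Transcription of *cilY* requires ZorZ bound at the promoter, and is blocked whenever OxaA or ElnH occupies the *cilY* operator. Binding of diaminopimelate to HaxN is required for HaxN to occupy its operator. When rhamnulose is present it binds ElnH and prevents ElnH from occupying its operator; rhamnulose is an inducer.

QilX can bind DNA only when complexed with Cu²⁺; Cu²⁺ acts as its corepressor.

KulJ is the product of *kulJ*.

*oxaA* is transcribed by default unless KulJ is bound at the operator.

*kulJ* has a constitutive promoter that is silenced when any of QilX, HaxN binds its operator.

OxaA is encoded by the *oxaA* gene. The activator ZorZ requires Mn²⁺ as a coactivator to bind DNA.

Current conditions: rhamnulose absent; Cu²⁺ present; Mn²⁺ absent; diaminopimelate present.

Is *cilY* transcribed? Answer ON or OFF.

Cu²⁺ is present, so QilX is active.
Diaminopimelate is present, so HaxN is active.
With repressor QilX bound, *kulJ* is not transcribed.
So KulJ is not produced.
With no repressor bound, *oxaA* is transcribed.
So OxaA is produced and active.
Rhamnulose is absent, so ElnH is active.
Mn²⁺ is absent, so ZorZ is inactive.
With repressor OxaA bound, *cilY* is not transcribed.

OFF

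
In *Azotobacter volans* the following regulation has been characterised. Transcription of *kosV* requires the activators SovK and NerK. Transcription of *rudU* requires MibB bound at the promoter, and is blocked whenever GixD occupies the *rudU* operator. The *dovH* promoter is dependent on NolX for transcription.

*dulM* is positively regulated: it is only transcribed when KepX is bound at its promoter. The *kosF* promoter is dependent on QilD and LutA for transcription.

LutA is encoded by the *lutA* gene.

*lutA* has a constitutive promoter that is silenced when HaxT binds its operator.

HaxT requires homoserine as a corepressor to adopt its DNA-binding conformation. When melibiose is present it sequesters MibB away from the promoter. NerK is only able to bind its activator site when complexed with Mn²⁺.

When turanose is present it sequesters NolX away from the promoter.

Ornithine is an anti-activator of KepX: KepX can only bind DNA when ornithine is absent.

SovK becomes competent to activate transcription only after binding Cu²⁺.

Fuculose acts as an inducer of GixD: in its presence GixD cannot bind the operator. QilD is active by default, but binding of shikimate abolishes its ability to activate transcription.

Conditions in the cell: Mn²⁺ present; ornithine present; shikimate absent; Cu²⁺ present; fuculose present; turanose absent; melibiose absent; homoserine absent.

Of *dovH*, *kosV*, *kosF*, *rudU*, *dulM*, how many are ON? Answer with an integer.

Turanose is absent, so NolX is active.
No repressor is bound and NolX is active, so *dovH* is transcribed.
→ *dovH* is ON.
Cu²⁺ is present, so SovK is active.
Mn²⁺ is present, so NerK is active.
No repressor is bound and SovK and NerK are active, so *kosV* is transcribed.
→ *kosV* is ON.
Shikimate is absent, so QilD is active.
Homoserine is absent, so HaxT is inactive.
With no repressor bound, *lutA* is transcribed.
So LutA is produced and active.
No repressor is bound and QilD and LutA are active, so *kosF* is transcribed.
→ *kosF* is ON.
Fuculose is present, so GixD is inactive.
Melibiose is absent, so MibB is active.
No repressor is bound and MibB is active, so *rudU* is transcribed.
→ *rudU* is ON.
Ornithine is present, so KepX is inactive.
Required activator KepX is absent, so *dulM* is not transcribed.
→ *dulM* is OFF.
4 of the 5 genes are transcribed.

4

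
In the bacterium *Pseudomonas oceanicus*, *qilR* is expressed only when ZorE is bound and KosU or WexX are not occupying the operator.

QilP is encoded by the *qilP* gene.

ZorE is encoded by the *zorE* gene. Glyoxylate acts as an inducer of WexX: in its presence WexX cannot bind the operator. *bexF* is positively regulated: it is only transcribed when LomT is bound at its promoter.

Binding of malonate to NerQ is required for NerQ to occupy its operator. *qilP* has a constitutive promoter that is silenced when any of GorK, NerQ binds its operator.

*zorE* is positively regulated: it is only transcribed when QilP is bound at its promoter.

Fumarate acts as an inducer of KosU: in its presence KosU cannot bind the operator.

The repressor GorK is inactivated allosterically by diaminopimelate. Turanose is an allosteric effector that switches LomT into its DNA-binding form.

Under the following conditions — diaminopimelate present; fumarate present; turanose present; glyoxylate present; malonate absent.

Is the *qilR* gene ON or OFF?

ON

Fumarate is present, so KosU is inactive.
Glyoxylate is present, so WexX is inactive.
Diaminopimelate is present, so GorK is inactive.
Malonate is absent, so NerQ is inactive.
With no repressor bound, *qilP* is transcribed.
So QilP is produced and active.
No repressor is bound and QilP is active, so *zorE* is transcribed.
So ZorE is produced and active.
No repressor is bound and ZorE is active, so *qilR* is transcribed.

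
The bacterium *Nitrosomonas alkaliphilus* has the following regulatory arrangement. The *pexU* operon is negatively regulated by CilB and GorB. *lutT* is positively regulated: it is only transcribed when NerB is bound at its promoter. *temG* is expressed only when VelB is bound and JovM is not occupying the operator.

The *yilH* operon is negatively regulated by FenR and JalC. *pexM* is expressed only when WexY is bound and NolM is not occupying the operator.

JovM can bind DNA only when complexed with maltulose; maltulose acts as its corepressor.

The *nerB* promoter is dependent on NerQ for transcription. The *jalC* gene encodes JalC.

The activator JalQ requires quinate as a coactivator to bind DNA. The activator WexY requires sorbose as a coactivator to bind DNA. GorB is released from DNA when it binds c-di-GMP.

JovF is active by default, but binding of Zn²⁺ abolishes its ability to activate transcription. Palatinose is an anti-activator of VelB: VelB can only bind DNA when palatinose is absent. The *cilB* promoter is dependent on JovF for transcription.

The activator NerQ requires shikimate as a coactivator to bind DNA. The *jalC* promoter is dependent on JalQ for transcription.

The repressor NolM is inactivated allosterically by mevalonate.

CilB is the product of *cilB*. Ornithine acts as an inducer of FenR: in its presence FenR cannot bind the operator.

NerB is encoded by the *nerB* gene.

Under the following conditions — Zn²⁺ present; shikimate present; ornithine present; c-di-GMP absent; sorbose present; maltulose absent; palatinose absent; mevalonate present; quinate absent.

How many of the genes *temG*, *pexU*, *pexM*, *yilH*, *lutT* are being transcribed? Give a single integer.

Maltulose is absent, so JovM is inactive.
Palatinose is absent, so VelB is active.
No repressor is bound and VelB is active, so *temG* is transcribed.
→ *temG* is ON.
Zn²⁺ is present, so JovF is inactive.
Required activator JovF is absent, so *cilB* is not transcribed.
So CilB is not produced.
c-di-GMP is absent, so GorB is active.
With repressor GorB bound, *pexU* is not transcribed.
→ *pexU* is OFF.
Sorbose is present, so WexY is active.
Mevalonate is present, so NolM is inactive.
No repressor is bound and WexY is active, so *pexM* is transcribed.
→ *pexM* is ON.
Ornithine is present, so FenR is inactive.
Quinate is absent, so JalQ is inactive.
Required activator JalQ is absent, so *jalC* is not transcribed.
So JalC is not produced.
With no repressor bound, *yilH* is transcribed.
→ *yilH* is ON.
Shikimate is present, so NerQ is active.
No repressor is bound and NerQ is active, so *nerB* is transcribed.
So NerB is produced and active.
No repressor is bound and NerB is active, so *lutT* is transcribed.
→ *lutT* is ON.
4 of the 5 genes are transcribed.

4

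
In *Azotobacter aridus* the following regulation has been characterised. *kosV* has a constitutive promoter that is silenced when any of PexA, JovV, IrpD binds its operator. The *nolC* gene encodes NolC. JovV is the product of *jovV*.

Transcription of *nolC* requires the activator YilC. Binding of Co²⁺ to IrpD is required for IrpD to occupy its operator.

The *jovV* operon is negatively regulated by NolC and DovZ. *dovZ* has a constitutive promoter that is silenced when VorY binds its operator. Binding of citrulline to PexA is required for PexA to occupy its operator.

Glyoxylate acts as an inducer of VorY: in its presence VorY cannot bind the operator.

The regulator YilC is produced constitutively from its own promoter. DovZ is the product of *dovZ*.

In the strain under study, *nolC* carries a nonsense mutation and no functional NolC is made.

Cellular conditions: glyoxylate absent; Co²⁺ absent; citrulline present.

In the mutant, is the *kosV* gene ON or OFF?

OFF

Citrulline is present, so PexA is active.
NolC is non-functional in this strain, so it has no effect.
Glyoxylate is absent, so VorY is active.
With repressor VorY bound, *dovZ* is not transcribed.
So DovZ is not produced.
With no repressor bound, *jovV* is transcribed.
So JovV is produced and active.
Co²⁺ is absent, so IrpD is inactive.
With repressor PexA bound, *kosV* is not transcribed.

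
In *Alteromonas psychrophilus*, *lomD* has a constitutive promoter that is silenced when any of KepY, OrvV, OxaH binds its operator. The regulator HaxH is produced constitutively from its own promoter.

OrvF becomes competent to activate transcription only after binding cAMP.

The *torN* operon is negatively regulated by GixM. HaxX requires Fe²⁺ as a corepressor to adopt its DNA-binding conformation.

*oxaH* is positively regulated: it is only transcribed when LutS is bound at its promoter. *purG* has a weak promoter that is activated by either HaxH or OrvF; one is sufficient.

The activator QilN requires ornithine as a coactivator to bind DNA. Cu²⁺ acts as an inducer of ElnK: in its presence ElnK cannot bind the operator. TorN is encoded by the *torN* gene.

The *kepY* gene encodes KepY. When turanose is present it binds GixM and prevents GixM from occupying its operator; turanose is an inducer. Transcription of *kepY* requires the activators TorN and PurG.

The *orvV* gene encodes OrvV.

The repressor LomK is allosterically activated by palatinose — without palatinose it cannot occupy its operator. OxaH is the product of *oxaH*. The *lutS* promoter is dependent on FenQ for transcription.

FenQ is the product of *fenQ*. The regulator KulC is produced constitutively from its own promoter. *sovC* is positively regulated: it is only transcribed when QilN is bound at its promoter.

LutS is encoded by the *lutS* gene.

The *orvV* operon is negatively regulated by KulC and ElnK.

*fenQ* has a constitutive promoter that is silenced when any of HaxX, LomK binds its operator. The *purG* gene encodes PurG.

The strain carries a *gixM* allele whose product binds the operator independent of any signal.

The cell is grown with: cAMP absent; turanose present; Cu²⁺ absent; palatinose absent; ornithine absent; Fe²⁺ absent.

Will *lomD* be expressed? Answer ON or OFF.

GixM is constitutively active in this strain.
With repressor GixM bound, *torN* is not transcribed.
So TorN is not produced.
HaxH is produced constitutively and is active.
cAMP is absent, so OrvF is inactive.
Activator HaxH is present, so *purG* is transcribed.
So PurG is produced and active.
Required activator TorN is absent, so *kepY* is not transcribed.
So KepY is not produced.
KulC is produced constitutively and is active.
Cu²⁺ is absent, so ElnK is active.
With repressor KulC bound, *orvV* is not transcribed.
So OrvV is not produced.
Fe²⁺ is absent, so HaxX is inactive.
Palatinose is absent, so LomK is inactive.
With no repressor bound, *fenQ* is transcribed.
So FenQ is produced and active.
No repressor is bound and FenQ is active, so *lutS* is transcribed.
So LutS is produced and active.
No repressor is bound and LutS is active, so *oxaH* is transcribed.
So OxaH is produced and active.
With repressor OxaH bound, *lomD* is not transcribed.

OFF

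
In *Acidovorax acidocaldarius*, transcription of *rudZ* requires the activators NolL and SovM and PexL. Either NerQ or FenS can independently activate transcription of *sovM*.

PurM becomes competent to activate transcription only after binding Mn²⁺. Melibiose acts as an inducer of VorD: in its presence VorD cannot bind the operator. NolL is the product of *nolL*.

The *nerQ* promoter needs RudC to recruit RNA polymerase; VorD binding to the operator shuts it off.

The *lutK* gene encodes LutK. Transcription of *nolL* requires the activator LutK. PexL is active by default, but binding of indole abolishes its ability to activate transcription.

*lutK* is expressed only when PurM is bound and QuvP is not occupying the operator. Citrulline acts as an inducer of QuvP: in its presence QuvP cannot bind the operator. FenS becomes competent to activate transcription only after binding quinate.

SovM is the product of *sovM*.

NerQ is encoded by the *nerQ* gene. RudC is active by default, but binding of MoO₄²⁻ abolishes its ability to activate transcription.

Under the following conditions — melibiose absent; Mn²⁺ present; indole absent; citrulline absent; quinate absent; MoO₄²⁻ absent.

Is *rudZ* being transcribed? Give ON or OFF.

Mn²⁺ is present, so PurM is active.
Citrulline is absent, so QuvP is active.
With repressor QuvP bound, *lutK* is not transcribed.
So LutK is not produced.
Required activator LutK is absent, so *nolL* is not transcribed.
So NolL is not produced.
Melibiose is absent, so VorD is active.
MoO₄²⁻ is absent, so RudC is active.
With repressor VorD bound, *nerQ* is not transcribed.
So NerQ is not produced.
Quinate is absent, so FenS is inactive.
No activator is available at the *sovM* promoter, so *sovM* is not transcribed.
So SovM is not produced.
Indole is absent, so PexL is active.
Required activator NolL is absent, so *rudZ* is not transcribed.

OFF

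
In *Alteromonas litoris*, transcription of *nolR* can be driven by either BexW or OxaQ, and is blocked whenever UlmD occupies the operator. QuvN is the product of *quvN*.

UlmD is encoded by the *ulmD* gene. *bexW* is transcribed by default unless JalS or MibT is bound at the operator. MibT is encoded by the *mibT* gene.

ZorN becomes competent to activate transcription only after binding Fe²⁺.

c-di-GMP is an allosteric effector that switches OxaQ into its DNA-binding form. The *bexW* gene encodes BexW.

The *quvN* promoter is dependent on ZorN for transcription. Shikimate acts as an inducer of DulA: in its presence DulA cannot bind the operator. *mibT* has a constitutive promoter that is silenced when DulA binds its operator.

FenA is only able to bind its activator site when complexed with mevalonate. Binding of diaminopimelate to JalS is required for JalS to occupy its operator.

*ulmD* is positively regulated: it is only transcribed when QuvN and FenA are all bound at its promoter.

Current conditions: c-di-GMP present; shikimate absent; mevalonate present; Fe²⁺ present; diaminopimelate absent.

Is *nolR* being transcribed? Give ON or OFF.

Diaminopimelate is absent, so JalS is inactive.
Shikimate is absent, so DulA is active.
With repressor DulA bound, *mibT* is not transcribed.
So MibT is not produced.
With no repressor bound, *bexW* is transcribed.
So BexW is produced and active.
c-di-GMP is present, so OxaQ is active.
Fe²⁺ is present, so ZorN is active.
No repressor is bound and ZorN is active, so *quvN* is transcribed.
So QuvN is produced and active.
Mevalonate is present, so FenA is active.
No repressor is bound and QuvN and FenA are active, so *ulmD* is transcribed.
So UlmD is produced and active.
With repressor UlmD bound, *nolR* is not transcribed.

OFF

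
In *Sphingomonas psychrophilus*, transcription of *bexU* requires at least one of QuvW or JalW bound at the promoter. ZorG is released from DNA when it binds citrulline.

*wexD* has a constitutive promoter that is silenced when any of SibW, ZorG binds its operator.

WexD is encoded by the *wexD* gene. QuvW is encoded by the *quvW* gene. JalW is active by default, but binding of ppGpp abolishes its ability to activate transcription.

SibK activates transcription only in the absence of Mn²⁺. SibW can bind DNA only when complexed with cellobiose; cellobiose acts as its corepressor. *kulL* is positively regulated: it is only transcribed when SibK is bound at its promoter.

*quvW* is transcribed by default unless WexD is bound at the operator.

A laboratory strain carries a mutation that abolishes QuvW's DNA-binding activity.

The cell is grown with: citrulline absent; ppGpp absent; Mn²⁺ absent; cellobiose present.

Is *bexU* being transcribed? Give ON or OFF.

ON

QuvW is non-functional in this strain, so it has no effect.
ppGpp is absent, so JalW is active.
Activator JalW is present, so *bexU* is transcribed.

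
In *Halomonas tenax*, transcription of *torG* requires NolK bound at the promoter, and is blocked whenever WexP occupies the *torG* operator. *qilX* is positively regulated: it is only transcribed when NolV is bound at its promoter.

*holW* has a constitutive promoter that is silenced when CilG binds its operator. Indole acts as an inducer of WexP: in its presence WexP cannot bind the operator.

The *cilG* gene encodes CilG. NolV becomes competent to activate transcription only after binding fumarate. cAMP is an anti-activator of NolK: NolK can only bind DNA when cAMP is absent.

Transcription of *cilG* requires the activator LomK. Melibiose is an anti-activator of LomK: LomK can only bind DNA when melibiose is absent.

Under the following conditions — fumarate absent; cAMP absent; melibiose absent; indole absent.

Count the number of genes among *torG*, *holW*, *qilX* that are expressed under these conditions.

0

Indole is absent, so WexP is active.
cAMP is absent, so NolK is active.
With repressor WexP bound, *torG* is not transcribed.
→ *torG* is OFF.
Melibiose is absent, so LomK is active.
No repressor is bound and LomK is active, so *cilG* is transcribed.
So CilG is produced and active.
With repressor CilG bound, *holW* is not transcribed.
→ *holW* is OFF.
Fumarate is absent, so NolV is inactive.
Required activator NolV is absent, so *qilX* is not transcribed.
→ *qilX* is OFF.
0 of the 3 genes are transcribed.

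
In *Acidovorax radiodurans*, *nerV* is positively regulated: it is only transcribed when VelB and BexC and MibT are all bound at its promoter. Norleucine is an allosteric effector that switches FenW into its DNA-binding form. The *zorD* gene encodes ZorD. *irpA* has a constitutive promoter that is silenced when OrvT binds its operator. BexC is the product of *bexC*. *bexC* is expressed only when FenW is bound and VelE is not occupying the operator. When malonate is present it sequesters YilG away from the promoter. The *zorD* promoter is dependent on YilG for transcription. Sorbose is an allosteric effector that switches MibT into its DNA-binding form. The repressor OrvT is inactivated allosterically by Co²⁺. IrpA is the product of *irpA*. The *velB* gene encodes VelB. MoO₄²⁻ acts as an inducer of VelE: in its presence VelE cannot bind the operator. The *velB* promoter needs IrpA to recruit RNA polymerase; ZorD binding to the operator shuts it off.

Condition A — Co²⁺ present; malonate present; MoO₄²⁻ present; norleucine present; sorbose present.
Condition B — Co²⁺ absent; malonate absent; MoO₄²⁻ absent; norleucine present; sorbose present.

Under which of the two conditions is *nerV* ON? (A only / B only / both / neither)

Condition A:
Co²⁺ is present, so OrvT is inactive.
With no repressor bound, *irpA* is transcribed.
So IrpA is produced and active.
Malonate is present, so YilG is inactive.
Required activator YilG is absent, so *zorD* is not transcribed.
So ZorD is not produced.
No repressor is bound and IrpA is active, so *velB* is transcribed.
So VelB is produced and active.
MoO₄²⁻ is present, so VelE is inactive.
Norleucine is present, so FenW is active.
No repressor is bound and FenW is active, so *bexC* is transcribed.
So BexC is produced and active.
Sorbose is present, so MibT is active.
No repressor is bound and VelB and BexC and MibT are active, so *nerV* is transcribed.
→ *nerV* is ON in A.
Condition B:
Co²⁺ is absent, so OrvT is active.
With repressor OrvT bound, *irpA* is not transcribed.
So IrpA is not produced.
Malonate is absent, so YilG is active.
No repressor is bound and YilG is active, so *zorD* is transcribed.
So ZorD is produced and active.
With repressor ZorD bound, *velB* is not transcribed.
So VelB is not produced.
MoO₄²⁻ is absent, so VelE is active.
Norleucine is present, so FenW is active.
With repressor VelE bound, *bexC* is not transcribed.
So BexC is not produced.
Sorbose is present, so MibT is active.
Required activator VelB is absent, so *nerV* is not transcribed.
→ *nerV* is OFF in B.

A only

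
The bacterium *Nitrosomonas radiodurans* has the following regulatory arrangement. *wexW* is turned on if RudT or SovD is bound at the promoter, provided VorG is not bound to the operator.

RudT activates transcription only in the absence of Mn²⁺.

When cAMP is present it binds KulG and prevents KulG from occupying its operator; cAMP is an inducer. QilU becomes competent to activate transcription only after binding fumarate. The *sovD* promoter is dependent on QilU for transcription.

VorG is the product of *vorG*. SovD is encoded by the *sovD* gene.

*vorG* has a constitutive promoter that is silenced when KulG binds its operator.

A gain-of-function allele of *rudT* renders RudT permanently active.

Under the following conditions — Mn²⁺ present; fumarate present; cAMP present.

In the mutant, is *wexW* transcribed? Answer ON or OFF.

OFF

cAMP is present, so KulG is inactive.
With no repressor bound, *vorG* is transcribed.
So VorG is produced and active.
RudT is constitutively active in this strain.
Fumarate is present, so QilU is active.
No repressor is bound and QilU is active, so *sovD* is transcribed.
So SovD is produced and active.
With repressor VorG bound, *wexW* is not transcribed.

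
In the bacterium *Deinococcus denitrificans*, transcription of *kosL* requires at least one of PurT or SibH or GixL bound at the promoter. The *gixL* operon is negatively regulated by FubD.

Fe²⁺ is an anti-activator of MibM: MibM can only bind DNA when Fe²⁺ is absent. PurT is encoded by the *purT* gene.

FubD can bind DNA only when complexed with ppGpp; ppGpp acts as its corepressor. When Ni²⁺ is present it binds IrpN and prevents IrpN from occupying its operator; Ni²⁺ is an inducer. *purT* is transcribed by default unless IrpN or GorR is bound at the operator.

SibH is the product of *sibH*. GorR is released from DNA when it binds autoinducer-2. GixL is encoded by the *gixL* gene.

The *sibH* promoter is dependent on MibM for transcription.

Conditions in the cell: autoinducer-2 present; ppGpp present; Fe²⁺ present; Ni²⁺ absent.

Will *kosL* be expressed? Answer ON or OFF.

OFF

Ni²⁺ is absent, so IrpN is active.
Autoinducer-2 is present, so GorR is inactive.
With repressor IrpN bound, *purT* is not transcribed.
So PurT is not produced.
Fe²⁺ is present, so MibM is inactive.
Required activator MibM is absent, so *sibH* is not transcribed.
So SibH is not produced.
ppGpp is present, so FubD is active.
With repressor FubD bound, *gixL* is not transcribed.
So GixL is not produced.
No activator is available at the *kosL* promoter, so *kosL* is not transcribed.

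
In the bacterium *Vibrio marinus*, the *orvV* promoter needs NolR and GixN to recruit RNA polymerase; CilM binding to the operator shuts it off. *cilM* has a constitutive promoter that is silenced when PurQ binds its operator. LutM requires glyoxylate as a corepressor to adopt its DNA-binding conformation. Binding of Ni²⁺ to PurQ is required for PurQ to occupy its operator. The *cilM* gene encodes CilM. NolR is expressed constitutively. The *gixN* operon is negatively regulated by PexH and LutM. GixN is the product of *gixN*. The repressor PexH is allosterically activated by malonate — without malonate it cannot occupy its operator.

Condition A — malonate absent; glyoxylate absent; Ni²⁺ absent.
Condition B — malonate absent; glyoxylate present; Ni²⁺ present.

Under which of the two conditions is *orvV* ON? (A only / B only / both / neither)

neither

Condition A:
NolR is produced constitutively and is active.
Malonate is absent, so PexH is inactive.
Glyoxylate is absent, so LutM is inactive.
With no repressor bound, *gixN* is transcribed.
So GixN is produced and active.
Ni²⁺ is absent, so PurQ is inactive.
With no repressor bound, *cilM* is transcribed.
So CilM is produced and active.
With repressor CilM bound, *orvV* is not transcribed.
→ *orvV* is OFF in A.
Condition B:
NolR is produced constitutively and is active.
Malonate is absent, so PexH is inactive.
Glyoxylate is present, so LutM is active.
With repressor LutM bound, *gixN* is not transcribed.
So GixN is not produced.
Ni²⁺ is present, so PurQ is active.
With repressor PurQ bound, *cilM* is not transcribed.
So CilM is not produced.
Required activator GixN is absent, so *orvV* is not transcribed.
→ *orvV* is OFF in B.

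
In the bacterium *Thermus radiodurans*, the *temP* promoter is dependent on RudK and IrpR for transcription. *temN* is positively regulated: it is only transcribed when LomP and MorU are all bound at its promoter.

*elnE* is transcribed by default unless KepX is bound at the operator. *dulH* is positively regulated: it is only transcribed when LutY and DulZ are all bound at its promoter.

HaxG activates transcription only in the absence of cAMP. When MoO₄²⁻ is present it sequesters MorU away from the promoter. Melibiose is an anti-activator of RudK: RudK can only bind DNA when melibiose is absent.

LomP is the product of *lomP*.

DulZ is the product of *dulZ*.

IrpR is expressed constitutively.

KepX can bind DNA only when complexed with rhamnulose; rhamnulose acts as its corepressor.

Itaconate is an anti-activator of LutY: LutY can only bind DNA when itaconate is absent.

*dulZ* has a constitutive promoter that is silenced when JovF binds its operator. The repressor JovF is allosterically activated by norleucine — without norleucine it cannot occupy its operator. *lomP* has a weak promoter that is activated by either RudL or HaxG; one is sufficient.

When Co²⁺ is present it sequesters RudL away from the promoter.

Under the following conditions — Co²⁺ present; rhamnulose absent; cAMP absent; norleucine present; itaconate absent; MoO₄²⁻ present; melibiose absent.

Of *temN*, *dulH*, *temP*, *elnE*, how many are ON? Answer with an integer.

Co²⁺ is present, so RudL is inactive.
cAMP is absent, so HaxG is active.
Activator HaxG is present, so *lomP* is transcribed.
So LomP is produced and active.
MoO₄²⁻ is present, so MorU is inactive.
Required activator MorU is absent, so *temN* is not transcribed.
→ *temN* is OFF.
Itaconate is absent, so LutY is active.
Norleucine is present, so JovF is active.
With repressor JovF bound, *dulZ* is not transcribed.
So DulZ is not produced.
Required activator DulZ is absent, so *dulH* is not transcribed.
→ *dulH* is OFF.
Melibiose is absent, so RudK is active.
IrpR is produced constitutively and is active.
No repressor is bound and RudK and IrpR are active, so *temP* is transcribed.
→ *temP* is ON.
Rhamnulose is absent, so KepX is inactive.
With no repressor bound, *elnE* is transcribed.
→ *elnE* is ON.
2 of the 4 genes are transcribed.

2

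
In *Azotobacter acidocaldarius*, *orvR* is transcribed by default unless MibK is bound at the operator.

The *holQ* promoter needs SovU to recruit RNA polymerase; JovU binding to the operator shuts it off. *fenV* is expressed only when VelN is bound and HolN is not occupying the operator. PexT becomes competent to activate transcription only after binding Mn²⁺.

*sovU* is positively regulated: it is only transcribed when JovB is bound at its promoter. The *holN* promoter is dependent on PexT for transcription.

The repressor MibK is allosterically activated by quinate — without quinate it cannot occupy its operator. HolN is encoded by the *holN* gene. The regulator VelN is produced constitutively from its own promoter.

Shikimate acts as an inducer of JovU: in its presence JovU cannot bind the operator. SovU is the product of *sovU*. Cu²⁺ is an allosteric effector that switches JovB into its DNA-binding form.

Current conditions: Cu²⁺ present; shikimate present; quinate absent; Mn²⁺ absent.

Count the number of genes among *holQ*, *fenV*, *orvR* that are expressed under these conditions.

Shikimate is present, so JovU is inactive.
Cu²⁺ is present, so JovB is active.
No repressor is bound and JovB is active, so *sovU* is transcribed.
So SovU is produced and active.
No repressor is bound and SovU is active, so *holQ* is transcribed.
→ *holQ* is ON.
VelN is produced constitutively and is active.
Mn²⁺ is absent, so PexT is inactive.
Required activator PexT is absent, so *holN* is not transcribed.
So HolN is not produced.
No repressor is bound and VelN is active, so *fenV* is transcribed.
→ *fenV* is ON.
Quinate is absent, so MibK is inactive.
With no repressor bound, *orvR* is transcribed.
→ *orvR* is ON.
3 of the 3 genes are transcribed.

3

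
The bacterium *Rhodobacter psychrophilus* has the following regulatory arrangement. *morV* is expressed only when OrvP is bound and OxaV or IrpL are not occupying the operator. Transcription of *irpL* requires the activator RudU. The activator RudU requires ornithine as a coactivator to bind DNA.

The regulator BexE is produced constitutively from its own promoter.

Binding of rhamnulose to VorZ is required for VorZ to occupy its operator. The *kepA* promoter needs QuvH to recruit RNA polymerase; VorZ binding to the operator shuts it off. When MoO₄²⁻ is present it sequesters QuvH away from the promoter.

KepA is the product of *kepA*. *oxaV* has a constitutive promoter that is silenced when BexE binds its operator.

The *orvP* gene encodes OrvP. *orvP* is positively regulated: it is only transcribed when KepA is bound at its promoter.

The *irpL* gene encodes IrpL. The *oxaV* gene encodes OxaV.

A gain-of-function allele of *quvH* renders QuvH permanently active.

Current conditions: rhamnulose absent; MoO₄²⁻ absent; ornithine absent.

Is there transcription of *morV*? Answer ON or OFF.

ON

BexE is produced constitutively and is active.
With repressor BexE bound, *oxaV* is not transcribed.
So OxaV is not produced.
QuvH is constitutively active in this strain.
Rhamnulose is absent, so VorZ is inactive.
No repressor is bound and QuvH is active, so *kepA* is transcribed.
So KepA is produced and active.
No repressor is bound and KepA is active, so *orvP* is transcribed.
So OrvP is produced and active.
Ornithine is absent, so RudU is inactive.
Required activator RudU is absent, so *irpL* is not transcribed.
So IrpL is not produced.
No repressor is bound and OrvP is active, so *morV* is transcribed.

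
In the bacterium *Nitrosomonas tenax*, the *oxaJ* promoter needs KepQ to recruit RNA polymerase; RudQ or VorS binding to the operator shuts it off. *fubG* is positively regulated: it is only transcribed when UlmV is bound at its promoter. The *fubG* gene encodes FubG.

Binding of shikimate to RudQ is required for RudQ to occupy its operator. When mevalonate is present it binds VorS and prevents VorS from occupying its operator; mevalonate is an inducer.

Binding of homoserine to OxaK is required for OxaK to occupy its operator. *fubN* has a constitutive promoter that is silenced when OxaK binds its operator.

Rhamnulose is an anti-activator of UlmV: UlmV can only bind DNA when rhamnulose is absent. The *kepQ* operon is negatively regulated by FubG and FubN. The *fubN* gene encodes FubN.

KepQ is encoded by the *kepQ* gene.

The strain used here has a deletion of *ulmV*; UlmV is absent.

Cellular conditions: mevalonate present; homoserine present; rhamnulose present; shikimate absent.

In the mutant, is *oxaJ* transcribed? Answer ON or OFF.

Shikimate is absent, so RudQ is inactive.
Mevalonate is present, so VorS is inactive.
UlmV is non-functional in this strain, so it has no effect.
Required activator UlmV is absent, so *fubG* is not transcribed.
So FubG is not produced.
Homoserine is present, so OxaK is active.
With repressor OxaK bound, *fubN* is not transcribed.
So FubN is not produced.
With no repressor bound, *kepQ* is transcribed.
So KepQ is produced and active.
No repressor is bound and KepQ is active, so *oxaJ* is transcribed.

ON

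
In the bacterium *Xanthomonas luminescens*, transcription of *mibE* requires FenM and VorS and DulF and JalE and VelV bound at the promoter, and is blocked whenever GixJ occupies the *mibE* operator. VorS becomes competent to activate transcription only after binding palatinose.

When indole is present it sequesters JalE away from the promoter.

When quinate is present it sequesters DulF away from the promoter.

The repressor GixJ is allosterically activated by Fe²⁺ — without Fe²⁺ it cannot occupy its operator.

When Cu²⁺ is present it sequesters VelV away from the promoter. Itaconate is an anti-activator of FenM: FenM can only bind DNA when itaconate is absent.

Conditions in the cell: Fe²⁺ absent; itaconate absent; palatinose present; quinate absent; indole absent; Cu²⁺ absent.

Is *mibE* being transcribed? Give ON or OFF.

ON

Itaconate is absent, so FenM is active.
Palatinose is present, so VorS is active.
Fe²⁺ is absent, so GixJ is inactive.
Quinate is absent, so DulF is active.
Indole is absent, so JalE is active.
Cu²⁺ is absent, so VelV is active.
No repressor is bound and FenM and VorS and DulF and JalE and VelV are active, so *mibE* is transcribed.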